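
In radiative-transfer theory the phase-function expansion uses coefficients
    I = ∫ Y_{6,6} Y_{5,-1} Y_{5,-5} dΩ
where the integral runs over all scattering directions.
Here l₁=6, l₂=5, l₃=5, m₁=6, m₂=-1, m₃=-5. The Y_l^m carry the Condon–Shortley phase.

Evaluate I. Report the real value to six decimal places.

Rules hold: Σm=0, L=16 even, 1≤5≤11.
N = 13·11·11 = 1573
Δ = 6!·6!·4!/17! = 1/28588560
Racah Σ t=1..5: t=1:−1/345600 t=2:+1/13824 t=3:−1/5184 t=4:+1/13824 t=5:−1/345600 = -7/129600
⇒ 3j(6 5 5; 0 0 0)² = 80/7293, sgn +1
Racah Σ t=0..0: t=0:+1/12441600 = 1/12441600
⇒ 3j(6 5 5; 6 -1 -5)² = 3/442, sgn +1
4πI² = N·(3j₀)²·(3jₘ)² = 440/3757
I = +1·√(0.117115/4π) = 0.09653856

0.096539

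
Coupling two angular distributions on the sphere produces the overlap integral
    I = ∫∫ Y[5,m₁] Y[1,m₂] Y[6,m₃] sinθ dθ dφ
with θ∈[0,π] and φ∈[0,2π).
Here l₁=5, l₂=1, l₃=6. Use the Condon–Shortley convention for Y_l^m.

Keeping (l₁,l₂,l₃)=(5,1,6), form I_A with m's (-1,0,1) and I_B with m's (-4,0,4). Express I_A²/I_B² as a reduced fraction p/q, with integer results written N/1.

Same 5,1,6: normalisation and zero-m 3j drop out of the ratio.
A: Δ: 0! 10! 2! / 13! → 1/858; sum: t=0:+1/17280 = 1/17280; 3j²(5 1 6; -1 0 1) = Δ·Π!·Σ² = 35/858  (sign -1)
B: Δ: 0! 10! 2! / 13! → 1/858; sum: t=0:+1/362880 = 1/362880; 3j²(5 1 6; -4 0 4) = Δ·Π!·Σ² = 10/429  (sign +1)
I_A²/I_B² = (35/858)/(10/429) = 7/4

7/4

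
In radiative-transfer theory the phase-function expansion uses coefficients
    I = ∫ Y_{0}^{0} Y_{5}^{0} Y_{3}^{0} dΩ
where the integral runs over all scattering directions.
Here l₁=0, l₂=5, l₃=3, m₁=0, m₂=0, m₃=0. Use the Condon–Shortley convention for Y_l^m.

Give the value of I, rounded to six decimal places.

triangle: need 5≤l₃≤5, have 3; I=0

0.000000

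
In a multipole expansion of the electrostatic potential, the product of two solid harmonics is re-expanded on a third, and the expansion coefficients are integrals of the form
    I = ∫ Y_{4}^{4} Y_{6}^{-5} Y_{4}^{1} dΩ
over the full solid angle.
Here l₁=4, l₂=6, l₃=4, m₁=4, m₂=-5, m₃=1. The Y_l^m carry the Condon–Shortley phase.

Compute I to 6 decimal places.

m-sum 0 ✓  L=14 even ✓  2≤4≤10 ✓
Π(2lᵢ+1) = 9×13×9 = 1053
triangle coeff Δ(4,6,4) = 1/1261260
Σ_t [2,4]: t=2:+1/4608 t=3:−1/1296 t=4:+1/4608 = -7/20736
(3j)²=20/1287 [(4 6 4; 0 0 0)], sign=-1
Σ_t [0,0]: t=0:+1/172800 = 1/172800
(3j)²=2/65 [(4 6 4; 4 -5 1)], sign=-1
⇒ 4πI² = 72/143
I = (+1)√(72/143/(4π)) = 0.20016738

0.200167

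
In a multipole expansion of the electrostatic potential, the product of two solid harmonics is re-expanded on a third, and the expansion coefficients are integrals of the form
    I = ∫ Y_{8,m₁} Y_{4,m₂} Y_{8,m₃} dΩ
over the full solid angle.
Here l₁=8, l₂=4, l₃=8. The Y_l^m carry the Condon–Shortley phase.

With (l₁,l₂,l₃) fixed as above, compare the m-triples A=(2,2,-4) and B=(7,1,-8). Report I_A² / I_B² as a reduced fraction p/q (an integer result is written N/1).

11/3380

Shared (l₁,l₂,l₃)=(8,4,8): N and (l;000)² cancel in I_A²/I_B².
A: Δ = 4!·12!·4!/21! = 1/185175900; Racah Σ t=2..4: t=2:+1/92897280 t=3:−1/78382080 t=4:+1/696729600 = -1/1791590400; ⇒ 3j(8 4 8; 2 2 -4)² = 11/151164, sgn -1
B: Δ = 4!·12!·4!/21! = 1/185175900; Racah Σ t=1..1: t=1:−1/68976230400 = -1/68976230400; ⇒ 3j(8 4 8; 7 1 -8)² = 65/2907, sgn -1
I_A²/I_B² = (11/151164)/(65/2907) = 11/3380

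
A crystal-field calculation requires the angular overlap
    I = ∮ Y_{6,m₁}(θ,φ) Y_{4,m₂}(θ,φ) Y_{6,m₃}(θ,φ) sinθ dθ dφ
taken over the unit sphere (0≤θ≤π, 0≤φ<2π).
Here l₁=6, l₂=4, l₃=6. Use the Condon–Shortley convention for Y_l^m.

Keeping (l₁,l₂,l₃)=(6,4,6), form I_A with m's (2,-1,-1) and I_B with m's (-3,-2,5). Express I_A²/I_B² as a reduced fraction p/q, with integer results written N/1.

l's match ⇒ only the (l;m) 3-j factors differ between A and B.
A: triangle coeff Δ(6,4,6) = 1/15315300; Σ_t [0,3]: t=0:+1/82944 t=1:−1/17280 t=2:+1/34560 t=3:−1/725760 = -53/2903040; (3j)²=2809/306306 [(6 4 6; 2 -1 -1)], sign=+1
B: triangle coeff Δ(6,4,6) = 1/15315300; Σ_t [1,2]: t=1:−1/1451520 t=2:+1/483840 = 1/725760; (3j)²=24/1547 [(6 4 6; -3 -2 5)], sign=-1
I_A²/I_B² = (2809/306306)/(24/1547) = 2809/4752

2809/4752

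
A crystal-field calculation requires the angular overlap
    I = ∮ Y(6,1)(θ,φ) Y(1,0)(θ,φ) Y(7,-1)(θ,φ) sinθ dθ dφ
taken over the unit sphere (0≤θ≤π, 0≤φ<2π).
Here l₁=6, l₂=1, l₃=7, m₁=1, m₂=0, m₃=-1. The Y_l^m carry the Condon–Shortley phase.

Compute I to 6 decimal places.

-0.242415

Checks pass: Σm=0; 14 even; l₃=7∈[5,7].
(2·6+1)(2·1+1)(2·7+1) = 585
Δ: 0! 12! 2! / 15! → 1/1365
sum: t=0:+1/518400 = 1/518400
3j²(6 1 7; 0 0 0) = Δ·Π!·Σ² = 7/195  (sign -1)
sum: t=0:+1/604800 = 1/604800
3j²(6 1 7; 1 0 -1) = Δ·Π!·Σ² = 16/455  (sign +1)
combine: 4πI² = 585·7/195·16/455 = 48/65
take √, sign -1: I = -0.24241473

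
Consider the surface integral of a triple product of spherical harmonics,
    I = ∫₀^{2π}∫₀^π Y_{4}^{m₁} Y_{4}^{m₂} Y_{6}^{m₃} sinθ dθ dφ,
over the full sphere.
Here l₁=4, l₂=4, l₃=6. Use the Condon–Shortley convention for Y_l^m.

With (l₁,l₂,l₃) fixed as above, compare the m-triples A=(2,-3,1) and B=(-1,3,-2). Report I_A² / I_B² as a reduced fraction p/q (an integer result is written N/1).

Same 4,4,6: normalisation and zero-m 3j drop out of the ratio.
A: Δ: 2! 6! 6! / 15! → 1/1261260; sum: t=0:+1/11520 t=1:−1/86400 = 13/172800; 3j²(4 4 6; 2 -3 1) = Δ·Π!·Σ² = 13/660  (sign -1)
B: Δ: 2! 6! 6! / 15! → 1/1261260; sum: t=1:−1/34560 t=2:+1/8640 = 1/11520; 3j²(4 4 6; -1 3 -2) = Δ·Π!·Σ² = 3/143  (sign +1)
I_A²/I_B² = (13/660)/(3/143) = 169/180

169/180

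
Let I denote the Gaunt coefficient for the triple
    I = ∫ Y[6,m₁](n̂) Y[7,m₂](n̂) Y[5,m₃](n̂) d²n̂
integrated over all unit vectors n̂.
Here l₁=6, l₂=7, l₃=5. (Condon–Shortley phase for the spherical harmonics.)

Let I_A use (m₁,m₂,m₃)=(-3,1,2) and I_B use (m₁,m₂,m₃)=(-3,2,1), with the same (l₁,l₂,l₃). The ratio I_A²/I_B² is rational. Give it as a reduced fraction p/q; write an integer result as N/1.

11109/61952

Shared (l₁,l₂,l₃)=(6,7,5): N and (l;000)² cancel in I_A²/I_B².
A: Δ = 8!·4!·6!/19! = 1/174594420; Racah Σ t=5..8: t=5:−1/622080 t=6:+1/414720 t=7:−1/2419200 t=8:+1/174182400 = 23/58060800; ⇒ 3j(6 7 5; -3 1 2)² = 1587/923780, sgn -1
B: Δ = 8!·4!·6!/19! = 1/174594420; Racah Σ t=5..8: t=5:−1/829440 t=6:+1/311040 t=7:−1/967680 t=8:+1/29030400 = 11/10886400; ⇒ 3j(6 7 5; -3 2 1)² = 1408/146965, sgn +1
I_A²/I_B² = (1587/923780)/(1408/146965) = 11109/61952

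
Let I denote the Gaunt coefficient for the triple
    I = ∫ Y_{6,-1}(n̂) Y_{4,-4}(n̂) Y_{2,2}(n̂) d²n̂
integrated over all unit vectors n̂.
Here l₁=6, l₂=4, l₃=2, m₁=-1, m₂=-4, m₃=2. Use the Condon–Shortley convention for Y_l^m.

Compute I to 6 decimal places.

m-sum = -1 − 4 + 2 = -3 ≠ 0 ⇒ I = 0

0.000000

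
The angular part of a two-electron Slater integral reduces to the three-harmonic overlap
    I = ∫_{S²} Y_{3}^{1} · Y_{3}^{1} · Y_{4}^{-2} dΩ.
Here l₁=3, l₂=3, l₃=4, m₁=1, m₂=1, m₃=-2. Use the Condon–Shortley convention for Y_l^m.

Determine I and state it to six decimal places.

0.162193

Rules hold: Σm=0, L=10 even, 0≤4≤6.
N = 7·7·9 = 441
Δ = 2!·4!·4!/11! = 1/34650
Racah Σ t=0..2: t=0:+1/72 t=1:−1/16 t=2:+1/72 = -5/144
⇒ 3j(3 3 4; 0 0 0)² = 2/77, sgn -1
Racah Σ t=0..2: t=0:+1/192 t=1:−1/36 t=2:+1/192 = -5/288
⇒ 3j(3 3 4; 1 1 -2)² = 20/693, sgn -1
4πI² = N·(3j₀)²·(3jₘ)² = 40/121
I = +1·√(0.330579/4π) = 0.16219310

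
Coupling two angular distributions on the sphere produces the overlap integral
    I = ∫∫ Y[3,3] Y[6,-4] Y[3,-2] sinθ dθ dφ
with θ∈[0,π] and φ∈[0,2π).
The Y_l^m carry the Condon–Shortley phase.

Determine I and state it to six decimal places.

0.000000

3 − 4 − 2 = -3 ≠ 0: azimuthal integral kills it; I = 0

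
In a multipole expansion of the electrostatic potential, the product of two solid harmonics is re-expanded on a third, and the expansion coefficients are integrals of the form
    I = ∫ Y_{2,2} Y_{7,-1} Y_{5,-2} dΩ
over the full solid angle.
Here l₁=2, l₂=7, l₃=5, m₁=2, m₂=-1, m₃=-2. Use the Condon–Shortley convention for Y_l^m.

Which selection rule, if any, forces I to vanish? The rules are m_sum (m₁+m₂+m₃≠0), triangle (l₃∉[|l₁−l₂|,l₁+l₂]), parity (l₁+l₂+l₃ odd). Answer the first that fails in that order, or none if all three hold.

m_sum

m₁+m₂+m₃ = 2 − 1 − 2 = -1  ✗
triangle: |2−7|=5 ≤ l₃=5 ≤ 2+7=9
parity: l₁+l₂+l₃ = 14 is even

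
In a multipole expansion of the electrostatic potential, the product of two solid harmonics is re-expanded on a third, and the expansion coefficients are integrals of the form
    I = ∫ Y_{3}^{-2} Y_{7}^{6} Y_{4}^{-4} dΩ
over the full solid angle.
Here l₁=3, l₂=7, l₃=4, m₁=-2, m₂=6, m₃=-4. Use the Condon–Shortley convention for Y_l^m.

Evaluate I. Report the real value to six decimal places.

0.241725

Checks pass: Σm=0; 14 even; l₃=4∈[4,10].
(2·3+1)(2·7+1)(2·4+1) = 945
Δ: 6! 0! 8! / 15! → 1/45045
sum: t=3:−1/20736 = -1/20736
3j²(3 7 4; 0 0 0) = Δ·Π!·Σ² = 35/1287  (sign -1)
sum: t=5:−1/4838400 = -1/4838400
3j²(3 7 4; -2 6 -4) = Δ·Π!·Σ² = 1/35  (sign -1)
combine: 4πI² = 945·35/1287·1/35 = 105/143
take √, sign +1: I = 0.24172507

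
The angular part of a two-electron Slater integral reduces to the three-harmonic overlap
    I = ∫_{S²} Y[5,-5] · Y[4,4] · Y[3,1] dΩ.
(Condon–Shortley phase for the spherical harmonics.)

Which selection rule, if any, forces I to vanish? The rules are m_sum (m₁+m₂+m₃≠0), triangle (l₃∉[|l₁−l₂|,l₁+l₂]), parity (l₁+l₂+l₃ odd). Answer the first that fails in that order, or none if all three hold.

Σmᵢ = 0  ✓
l₃∈[|l₁−l₂|,l₁+l₂]=[1,9], have l₃=3  ✓
Σlᵢ = 12 ⇒ even  ✓

none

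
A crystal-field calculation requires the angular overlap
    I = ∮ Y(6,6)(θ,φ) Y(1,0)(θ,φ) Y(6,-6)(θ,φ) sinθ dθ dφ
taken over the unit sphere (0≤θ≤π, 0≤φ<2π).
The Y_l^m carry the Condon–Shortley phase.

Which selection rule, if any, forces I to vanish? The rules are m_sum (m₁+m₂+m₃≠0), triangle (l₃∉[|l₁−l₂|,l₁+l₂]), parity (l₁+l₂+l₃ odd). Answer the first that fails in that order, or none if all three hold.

azimuthal sum: 6 + 0 − 6 = 0  ✓
5 ≤ 6 ≤ 7 (triangle on l)  ✓
L = 6 + 1 + 6 = 13 (odd)  ✗

parity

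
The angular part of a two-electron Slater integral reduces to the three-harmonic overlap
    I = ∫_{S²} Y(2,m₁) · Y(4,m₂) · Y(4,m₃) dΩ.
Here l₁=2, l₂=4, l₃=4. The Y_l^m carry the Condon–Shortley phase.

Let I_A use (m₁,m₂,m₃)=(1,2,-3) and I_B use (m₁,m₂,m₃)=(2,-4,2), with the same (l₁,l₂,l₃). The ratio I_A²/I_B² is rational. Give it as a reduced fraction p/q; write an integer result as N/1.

25/8

l's match ⇒ only the (l;m) 3-j factors differ between A and B.
A: triangle coeff Δ(2,4,4) = 1/13860; Σ_t [0,1]: t=0:+1/1440 t=1:−1/240 = -1/288; (3j)²=5/132 [(2 4 4; 1 2 -3)], sign=+1
B: triangle coeff Δ(2,4,4) = 1/13860; Σ_t [0,0]: t=0:+1/2880 = 1/2880; (3j)²=2/165 [(2 4 4; 2 -4 2)], sign=+1
I_A²/I_B² = (5/132)/(2/165) = 25/8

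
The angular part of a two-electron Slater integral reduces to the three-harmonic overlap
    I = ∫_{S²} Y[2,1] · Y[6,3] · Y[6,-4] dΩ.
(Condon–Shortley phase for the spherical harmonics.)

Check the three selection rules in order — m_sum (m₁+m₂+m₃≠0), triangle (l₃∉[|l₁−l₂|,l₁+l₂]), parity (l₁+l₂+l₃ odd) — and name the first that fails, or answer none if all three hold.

none

m₁+m₂+m₃ = 1 + 3 − 4 = 0  ✓
triangle: |2−6|=4 ≤ l₃=6 ≤ 2+6=8  ✓
parity: l₁+l₂+l₃ = 14 is even  ✓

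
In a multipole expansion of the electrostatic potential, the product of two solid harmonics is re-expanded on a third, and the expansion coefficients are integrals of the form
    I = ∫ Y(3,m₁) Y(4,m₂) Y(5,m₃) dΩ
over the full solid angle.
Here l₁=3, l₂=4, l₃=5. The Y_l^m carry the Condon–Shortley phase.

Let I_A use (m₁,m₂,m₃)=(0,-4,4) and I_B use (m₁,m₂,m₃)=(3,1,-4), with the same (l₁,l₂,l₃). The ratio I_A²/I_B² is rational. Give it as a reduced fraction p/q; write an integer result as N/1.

Shared (l₁,l₂,l₃)=(3,4,5): N and (l;000)² cancel in I_A²/I_B².
A: Δ = 2!·4!·6!/13! = 1/180180; Racah Σ t=0..0: t=0:+1/8640 = 1/8640; ⇒ 3j(3 4 5; 0 -4 4)² = 28/715, sgn -1
B: Δ = 2!·4!·6!/13! = 1/180180; Racah Σ t=0..0: t=0:+1/5760 = 1/5760; ⇒ 3j(3 4 5; 3 1 -4)² = 9/286, sgn -1
I_A²/I_B² = (28/715)/(9/286) = 56/45

56/45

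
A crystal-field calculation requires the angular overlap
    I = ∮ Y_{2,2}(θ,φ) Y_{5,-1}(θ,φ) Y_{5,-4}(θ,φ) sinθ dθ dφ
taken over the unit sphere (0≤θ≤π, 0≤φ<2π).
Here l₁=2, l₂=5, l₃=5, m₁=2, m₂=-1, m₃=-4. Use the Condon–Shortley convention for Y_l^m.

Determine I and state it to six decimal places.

0.000000

m-sum = 2 − 1 − 4 = -3 ≠ 0 ⇒ I = 0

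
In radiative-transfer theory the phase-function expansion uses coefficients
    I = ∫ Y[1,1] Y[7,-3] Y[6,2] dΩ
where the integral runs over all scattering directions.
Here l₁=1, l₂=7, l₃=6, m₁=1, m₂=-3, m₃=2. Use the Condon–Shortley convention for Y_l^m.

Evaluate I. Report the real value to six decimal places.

Checks pass: Σm=0; 14 even; l₃=6∈[6,8].
(2·1+1)(2·7+1)(2·6+1) = 585
Δ: 2! 0! 12! / 15! → 1/1365
sum: t=1:−1/518400 = -1/518400
3j²(1 7 6; 0 0 0) = Δ·Π!·Σ² = 7/195  (sign -1)
sum: t=0:+1/1935360 = 1/1935360
3j²(1 7 6; 1 -3 2) = Δ·Π!·Σ² = 3/91  (sign +1)
combine: 4πI² = 585·7/195·3/91 = 9/13
take √, sign -1: I = -0.23471705

-0.234717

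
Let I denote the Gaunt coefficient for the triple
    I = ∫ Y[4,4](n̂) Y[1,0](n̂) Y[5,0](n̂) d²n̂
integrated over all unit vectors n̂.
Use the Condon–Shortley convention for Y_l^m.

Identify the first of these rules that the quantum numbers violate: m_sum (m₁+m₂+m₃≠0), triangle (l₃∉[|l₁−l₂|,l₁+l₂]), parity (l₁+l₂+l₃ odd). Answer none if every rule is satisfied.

m_sum

m₁+m₂+m₃ = 4 + 0 + 0 = 4  ✗
triangle: |4−1|=3 ≤ l₃=5 ≤ 4+1=5
parity: l₁+l₂+l₃ = 10 is even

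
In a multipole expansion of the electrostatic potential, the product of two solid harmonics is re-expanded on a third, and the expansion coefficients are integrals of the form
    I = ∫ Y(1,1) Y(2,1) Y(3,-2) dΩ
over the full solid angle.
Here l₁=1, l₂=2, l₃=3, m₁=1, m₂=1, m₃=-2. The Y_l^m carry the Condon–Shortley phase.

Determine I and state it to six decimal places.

0.261169

Checks pass: Σm=0; 6 even; l₃=3∈[1,3].
(2·1+1)(2·2+1)(2·3+1) = 105
Δ: 0! 2! 4! / 7! → 1/105
sum: t=0:+1/4 = 1/4
3j²(1 2 3; 0 0 0) = Δ·Π!·Σ² = 3/35  (sign -1)
sum: t=0:+1/12 = 1/12
3j²(1 2 3; 1 1 -2) = Δ·Π!·Σ² = 2/21  (sign -1)
combine: 4πI² = 105·3/35·2/21 = 6/7
take √, sign +1: I = 0.26116903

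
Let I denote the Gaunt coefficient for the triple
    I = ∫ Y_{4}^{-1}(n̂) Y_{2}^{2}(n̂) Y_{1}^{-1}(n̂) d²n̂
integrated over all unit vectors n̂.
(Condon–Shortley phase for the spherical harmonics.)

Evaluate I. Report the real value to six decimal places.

0.000000

|4−2|≤1≤4+2 violated ⇒ I = 0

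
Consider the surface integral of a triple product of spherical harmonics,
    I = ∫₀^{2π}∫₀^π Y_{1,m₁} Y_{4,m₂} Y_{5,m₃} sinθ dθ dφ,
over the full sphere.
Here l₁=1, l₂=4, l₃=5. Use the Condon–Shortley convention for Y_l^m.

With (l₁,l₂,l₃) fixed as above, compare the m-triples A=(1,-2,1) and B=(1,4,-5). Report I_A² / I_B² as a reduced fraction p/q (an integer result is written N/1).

l's match ⇒ only the (l;m) 3-j factors differ between A and B.
A: triangle coeff Δ(1,4,5) = 1/495; Σ_t [0,0]: t=0:+1/2880 = 1/2880; (3j)²=2/165 [(1 4 5; 1 -2 1)], sign=+1
B: triangle coeff Δ(1,4,5) = 1/495; Σ_t [0,0]: t=0:+1/80640 = 1/80640; (3j)²=1/11 [(1 4 5; 1 4 -5)], sign=+1
I_A²/I_B² = (2/165)/(1/11) = 2/15

2/15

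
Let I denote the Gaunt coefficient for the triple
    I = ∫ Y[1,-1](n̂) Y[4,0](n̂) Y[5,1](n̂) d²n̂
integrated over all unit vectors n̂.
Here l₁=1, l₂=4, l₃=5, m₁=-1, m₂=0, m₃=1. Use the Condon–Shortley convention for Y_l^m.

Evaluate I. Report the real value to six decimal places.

-0.190188

Checks pass: Σm=0; 10 even; l₃=5∈[3,5].
(2·1+1)(2·4+1)(2·5+1) = 297
Δ: 0! 2! 8! / 11! → 1/495
sum: t=0:+1/576 = 1/576
3j²(1 4 5; 0 0 0) = Δ·Π!·Σ² = 5/99  (sign -1)
sum: t=0:+1/1152 = 1/1152
3j²(1 4 5; -1 0 1) = Δ·Π!·Σ² = 1/33  (sign +1)
combine: 4πI² = 297·5/99·1/33 = 5/11
take √, sign -1: I = -0.19018827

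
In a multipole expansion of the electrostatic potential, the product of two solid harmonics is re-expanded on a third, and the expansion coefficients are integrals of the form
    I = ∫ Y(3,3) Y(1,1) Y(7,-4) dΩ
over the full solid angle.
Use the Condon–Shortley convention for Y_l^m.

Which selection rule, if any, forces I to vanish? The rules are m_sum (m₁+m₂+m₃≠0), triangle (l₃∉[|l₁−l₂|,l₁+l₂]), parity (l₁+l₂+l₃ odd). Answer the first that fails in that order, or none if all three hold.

triangle

azimuthal sum: 3 + 1 − 4 = 0  ✓
2 ≤ 7 ≤ 4 (triangle on l)  ✗
L = 3 + 1 + 7 = 11 (odd)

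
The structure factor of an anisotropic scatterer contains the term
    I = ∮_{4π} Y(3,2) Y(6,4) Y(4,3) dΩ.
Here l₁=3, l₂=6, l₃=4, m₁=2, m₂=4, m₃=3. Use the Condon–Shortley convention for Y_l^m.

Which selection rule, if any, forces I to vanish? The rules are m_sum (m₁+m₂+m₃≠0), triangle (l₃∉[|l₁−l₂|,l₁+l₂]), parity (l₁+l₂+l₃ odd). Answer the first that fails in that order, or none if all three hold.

m₁+m₂+m₃ = 2 + 4 + 3 = 9  ✗
triangle: |3−6|=3 ≤ l₃=4 ≤ 3+6=9
parity: l₁+l₂+l₃ = 13 is odd

m_sum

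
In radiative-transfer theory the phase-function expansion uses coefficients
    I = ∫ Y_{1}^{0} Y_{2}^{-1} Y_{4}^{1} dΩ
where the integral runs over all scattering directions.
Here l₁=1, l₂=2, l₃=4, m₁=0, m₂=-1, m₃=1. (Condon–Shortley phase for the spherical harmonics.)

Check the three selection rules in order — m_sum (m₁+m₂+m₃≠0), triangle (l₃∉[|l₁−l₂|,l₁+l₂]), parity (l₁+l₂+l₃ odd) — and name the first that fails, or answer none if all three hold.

triangle

m₁+m₂+m₃ = 0 − 1 + 1 = 0  ✓
triangle: |1−2|=1 ≤ l₃=4 ≤ 1+2=3  ✗
parity: l₁+l₂+l₃ = 7 is odd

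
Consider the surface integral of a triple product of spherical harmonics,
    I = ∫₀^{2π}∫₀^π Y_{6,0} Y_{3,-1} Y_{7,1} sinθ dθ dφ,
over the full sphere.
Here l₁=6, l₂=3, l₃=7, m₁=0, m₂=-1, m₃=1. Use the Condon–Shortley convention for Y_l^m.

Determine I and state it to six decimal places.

-0.072239

Rules hold: Σm=0, L=16 even, 3≤7≤9.
N = 13·7·15 = 1365
Δ = 2!·10!·4!/17! = 1/2042040
Racah Σ t=0..2: t=0:+1/207360 t=1:−1/57600 t=2:+1/207360 = -1/129600
⇒ 3j(6 3 7; 0 0 0)² = 168/12155, sgn +1
Racah Σ t=0..2: t=0:+1/138240 t=1:−1/86400 t=2:+1/829440 = -13/4147200
⇒ 3j(6 3 7; 0 -1 1)² = 13/3740, sgn -1
4πI² = N·(3j₀)²·(3jₘ)² = 11466/174845
I = -1·√(0.0655781/4π) = -0.07223945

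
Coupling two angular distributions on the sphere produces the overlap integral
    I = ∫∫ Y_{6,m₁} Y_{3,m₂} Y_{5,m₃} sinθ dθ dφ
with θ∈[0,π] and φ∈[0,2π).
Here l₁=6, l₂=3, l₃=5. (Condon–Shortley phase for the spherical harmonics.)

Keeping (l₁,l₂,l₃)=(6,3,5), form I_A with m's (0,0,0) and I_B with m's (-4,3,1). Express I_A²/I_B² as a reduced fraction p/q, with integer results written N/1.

Shared (l₁,l₂,l₃)=(6,3,5): N and (l;000)² cancel in I_A²/I_B².
A: Δ = 4!·8!·2!/15! = 1/675675; Racah Σ t=1..3: t=1:−1/8640 t=2:+1/2304 t=3:−1/8640 = 7/34560; ⇒ 3j(6 3 5; 0 0 0)² = 7/429, sgn -1
B: Δ = 4!·8!·2!/15! = 1/675675; Racah Σ t=4..4: t=4:+1/69120 = 1/69120; ⇒ 3j(6 3 5; -4 3 1)² = 4/143, sgn +1
I_A²/I_B² = (7/429)/(4/143) = 7/12

7/12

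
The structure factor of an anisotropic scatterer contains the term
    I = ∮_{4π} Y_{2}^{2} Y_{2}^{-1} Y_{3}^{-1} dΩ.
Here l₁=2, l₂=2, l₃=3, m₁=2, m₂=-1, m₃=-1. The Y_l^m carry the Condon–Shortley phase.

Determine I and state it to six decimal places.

0.000000

Σlᵢ=7 odd — θ-integrand is odd under cosθ→−cosθ; I=0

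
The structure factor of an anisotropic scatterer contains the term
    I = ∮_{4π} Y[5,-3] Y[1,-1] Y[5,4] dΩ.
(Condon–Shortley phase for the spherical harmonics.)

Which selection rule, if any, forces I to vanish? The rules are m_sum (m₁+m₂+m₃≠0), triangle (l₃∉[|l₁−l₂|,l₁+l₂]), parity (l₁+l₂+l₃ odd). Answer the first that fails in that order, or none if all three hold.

azimuthal sum: -3 − 1 + 4 = 0  ✓
4 ≤ 5 ≤ 6 (triangle on l)  ✓
L = 5 + 1 + 5 = 11 (odd)  ✗

parity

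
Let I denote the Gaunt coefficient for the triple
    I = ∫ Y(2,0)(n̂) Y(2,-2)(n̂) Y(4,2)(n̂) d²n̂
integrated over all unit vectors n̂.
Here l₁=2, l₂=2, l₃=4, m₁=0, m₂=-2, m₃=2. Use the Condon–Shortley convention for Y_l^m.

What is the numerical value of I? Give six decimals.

0.156078

m-sum 0 ✓  L=8 even ✓  0≤4≤4 ✓
Π(2lᵢ+1) = 5×5×9 = 225
triangle coeff Δ(2,2,4) = 1/630
Σ_t [0,0]: t=0:+1/16 = 1/16
(3j)²=2/35 [(2 2 4; 0 0 0)], sign=+1
Σ_t [0,0]: t=0:+1/96 = 1/96
(3j)²=1/42 [(2 2 4; 0 -2 2)], sign=+1
⇒ 4πI² = 15/49
I = (+1)√(15/49/(4π)) = 0.15607835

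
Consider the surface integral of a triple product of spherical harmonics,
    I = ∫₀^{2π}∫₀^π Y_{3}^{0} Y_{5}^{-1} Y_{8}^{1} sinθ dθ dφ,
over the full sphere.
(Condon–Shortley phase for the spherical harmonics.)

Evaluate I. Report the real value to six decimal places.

Checks pass: Σm=0; 16 even; l₃=8∈[2,8].
(2·3+1)(2·5+1)(2·8+1) = 1309
Δ: 0! 6! 10! / 17! → 1/136136
sum: t=0:+1/518400 = 1/518400
3j²(3 5 8; 0 0 0) = Δ·Π!·Σ² = 56/2431  (sign +1)
sum: t=0:+1/622080 = 1/622080
3j²(3 5 8; 0 -1 1) = Δ·Π!·Σ² = 105/4862  (sign -1)
combine: 4πI² = 1309·56/2431·105/4862 = 20580/31603
take √, sign -1: I = -0.22764263

-0.227643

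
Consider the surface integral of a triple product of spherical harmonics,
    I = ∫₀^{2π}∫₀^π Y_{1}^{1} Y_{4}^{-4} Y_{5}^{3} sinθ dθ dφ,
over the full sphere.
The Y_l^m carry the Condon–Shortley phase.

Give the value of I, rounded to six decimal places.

m-sum 0 ✓  L=10 even ✓  3≤5≤5 ✓
Π(2lᵢ+1) = 3×9×11 = 297
triangle coeff Δ(1,4,5) = 1/495
Σ_t [0,0]: t=0:+1/576 = 1/576
(3j)²=5/99 [(1 4 5; 0 0 0)], sign=-1
Σ_t [0,0]: t=0:+1/80640 = 1/80640
(3j)²=1/495 [(1 4 5; 1 -4 3)], sign=+1
⇒ 4πI² = 1/33
I = (-1)√(1/33/(4π)) = -0.04910640

-0.049106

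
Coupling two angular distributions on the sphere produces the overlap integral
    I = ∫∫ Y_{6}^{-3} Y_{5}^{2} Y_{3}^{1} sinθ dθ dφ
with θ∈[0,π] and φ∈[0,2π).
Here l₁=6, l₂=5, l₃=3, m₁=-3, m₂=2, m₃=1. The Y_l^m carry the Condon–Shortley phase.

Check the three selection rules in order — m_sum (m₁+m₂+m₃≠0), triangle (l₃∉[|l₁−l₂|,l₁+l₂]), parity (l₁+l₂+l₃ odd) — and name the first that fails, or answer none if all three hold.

none

azimuthal sum: -3 + 2 + 1 = 0  ✓
1 ≤ 3 ≤ 11 (triangle on l)  ✓
L = 6 + 5 + 3 = 14 (even)  ✓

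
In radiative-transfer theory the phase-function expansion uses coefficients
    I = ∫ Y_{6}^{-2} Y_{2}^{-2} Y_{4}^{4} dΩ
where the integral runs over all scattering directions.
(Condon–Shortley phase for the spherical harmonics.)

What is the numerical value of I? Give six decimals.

0.015904

Checks pass: Σm=0; 12 even; l₃=4∈[4,8].
(2·6+1)(2·2+1)(2·4+1) = 585
Δ: 4! 8! 0! / 13! → 1/6435
sum: t=2:+1/2304 = 1/2304
3j²(6 2 4; 0 0 0) = Δ·Π!·Σ² = 5/143  (sign +1)
sum: t=0:+1/967680 = 1/967680
3j²(6 2 4; -2 -2 4) = Δ·Π!·Σ² = 1/6435  (sign +1)
combine: 4πI² = 585·5/143·1/6435 = 5/1573
take √, sign +1: I = 0.01590434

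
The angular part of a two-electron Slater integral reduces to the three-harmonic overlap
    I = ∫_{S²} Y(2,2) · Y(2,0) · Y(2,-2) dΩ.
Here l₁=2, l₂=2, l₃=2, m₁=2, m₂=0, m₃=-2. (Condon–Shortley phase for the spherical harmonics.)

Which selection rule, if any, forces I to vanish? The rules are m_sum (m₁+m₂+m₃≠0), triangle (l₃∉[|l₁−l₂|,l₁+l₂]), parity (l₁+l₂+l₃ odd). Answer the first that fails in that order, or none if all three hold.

azimuthal sum: 2 + 0 − 2 = 0  ✓
0 ≤ 2 ≤ 4 (triangle on l)  ✓
L = 2 + 2 + 2 = 6 (even)  ✓

none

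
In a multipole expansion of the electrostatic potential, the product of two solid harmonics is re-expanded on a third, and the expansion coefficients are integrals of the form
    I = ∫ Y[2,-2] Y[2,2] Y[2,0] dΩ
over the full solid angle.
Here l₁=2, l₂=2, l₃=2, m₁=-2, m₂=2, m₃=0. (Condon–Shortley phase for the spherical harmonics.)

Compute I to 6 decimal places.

m-sum 0 ✓  L=6 even ✓  0≤2≤4 ✓
Π(2lᵢ+1) = 5×5×5 = 125
triangle coeff Δ(2,2,2) = 1/630
Σ_t [0,2]: t=0:+1/8 t=1:−1/1 t=2:+1/8 = -3/4
(3j)²=2/35 [(2 2 2; 0 0 0)], sign=-1
Σ_t [2,2]: t=2:+1/8 = 1/8
(3j)²=2/35 [(2 2 2; -2 2 0)], sign=+1
⇒ 4πI² = 20/49
I = (-1)√(20/49/(4π)) = -0.18022375

-0.180224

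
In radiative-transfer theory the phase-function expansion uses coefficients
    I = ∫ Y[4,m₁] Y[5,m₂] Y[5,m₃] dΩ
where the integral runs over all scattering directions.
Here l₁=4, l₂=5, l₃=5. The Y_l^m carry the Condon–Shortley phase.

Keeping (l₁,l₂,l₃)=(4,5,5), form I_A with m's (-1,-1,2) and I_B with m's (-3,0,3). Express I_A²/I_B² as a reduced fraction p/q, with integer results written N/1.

Same 4,5,5: normalisation and zero-m 3j drop out of the ratio.
A: Δ: 4! 4! 6! / 15! → 1/3153150; sum: t=1:−1/5184 t=2:+1/1152 t=3:−1/2880 t=4:+1/103680 = 7/20736; 3j²(4 5 5; -1 -1 2) = Δ·Π!·Σ² = 35/2574  (sign -1)
B: Δ: 4! 4! 6! / 15! → 1/3153150; sum: t=3:−1/6912 t=4:+1/17280 = -1/11520; 3j²(4 5 5; -3 0 3) = Δ·Π!·Σ² = 2/143  (sign -1)
I_A²/I_B² = (35/2574)/(2/143) = 35/36

35/36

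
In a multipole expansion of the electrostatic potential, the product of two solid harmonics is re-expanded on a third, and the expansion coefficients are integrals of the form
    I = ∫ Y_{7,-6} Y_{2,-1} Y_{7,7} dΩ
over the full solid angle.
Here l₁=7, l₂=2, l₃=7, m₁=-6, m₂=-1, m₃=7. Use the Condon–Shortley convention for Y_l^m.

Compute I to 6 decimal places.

m-sum 0 ✓  L=16 even ✓  5≤7≤9 ✓
Π(2lᵢ+1) = 15×5×15 = 1125
triangle coeff Δ(7,2,7) = 1/185640
Σ_t [0,2]: t=0:+1/2419200 t=1:−1/518400 t=2:+1/2419200 = -1/907200
(3j)²=56/3315 [(7 2 7; 0 0 0)], sign=+1
Σ_t [1,1]: t=1:−1/958003200 = -1/958003200
(3j)²=13/680 [(7 2 7; -6 -1 7)], sign=-1
⇒ 4πI² = 105/289
I = (-1)√(105/289/(4π)) = -0.17003597

-0.170036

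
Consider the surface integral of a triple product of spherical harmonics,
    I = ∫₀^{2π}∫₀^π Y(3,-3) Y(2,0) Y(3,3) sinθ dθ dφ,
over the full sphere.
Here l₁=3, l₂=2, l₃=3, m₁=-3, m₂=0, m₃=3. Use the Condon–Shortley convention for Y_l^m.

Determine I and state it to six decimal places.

0.210261

Checks pass: Σm=0; 8 even; l₃=3∈[1,5].
(2·3+1)(2·2+1)(2·3+1) = 245
Δ: 2! 4! 2! / 9! → 1/3780
sum: t=0:+1/24 t=1:−1/4 t=2:+1/24 = -1/6
3j²(3 2 3; 0 0 0) = Δ·Π!·Σ² = 4/105  (sign +1)
sum: t=2:+1/96 = 1/96
3j²(3 2 3; -3 0 3) = Δ·Π!·Σ² = 5/84  (sign +1)
combine: 4πI² = 245·4/105·5/84 = 5/9
take √, sign +1: I = 0.21026104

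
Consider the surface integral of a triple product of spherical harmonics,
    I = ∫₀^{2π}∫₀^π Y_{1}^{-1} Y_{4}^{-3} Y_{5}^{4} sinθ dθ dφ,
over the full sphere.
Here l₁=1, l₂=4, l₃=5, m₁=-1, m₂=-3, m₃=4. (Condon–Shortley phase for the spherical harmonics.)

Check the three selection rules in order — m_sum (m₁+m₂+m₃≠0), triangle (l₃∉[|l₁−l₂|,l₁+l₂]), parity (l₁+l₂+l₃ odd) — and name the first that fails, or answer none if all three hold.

Σmᵢ = 0  ✓
l₃∈[|l₁−l₂|,l₁+l₂]=[3,5], have l₃=5  ✓
Σlᵢ = 10 ⇒ even  ✓

none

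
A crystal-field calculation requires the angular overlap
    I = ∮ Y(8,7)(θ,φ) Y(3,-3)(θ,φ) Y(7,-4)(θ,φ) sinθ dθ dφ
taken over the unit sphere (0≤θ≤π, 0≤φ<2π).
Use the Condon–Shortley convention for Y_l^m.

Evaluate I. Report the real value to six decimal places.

Checks pass: Σm=0; 18 even; l₃=7∈[5,11].
(2·8+1)(2·3+1)(2·7+1) = 1785
Δ: 4! 12! 2! / 19! → 1/5290740
sum: t=1:−1/7257600 t=2:+1/2073600 t=3:−1/7257600 = 1/4838400
3j²(8 3 7; 0 0 0) = Δ·Π!·Σ² = 252/20995  (sign -1)
sum: t=0:+1/1916006400 = 1/1916006400
3j²(8 3 7; 7 -3 -4) = Δ·Π!·Σ² = 15/1292  (sign -1)
combine: 4πI² = 1785·252/20995·15/1292 = 19845/79781
take √, sign +1: I = 0.14069248

0.140692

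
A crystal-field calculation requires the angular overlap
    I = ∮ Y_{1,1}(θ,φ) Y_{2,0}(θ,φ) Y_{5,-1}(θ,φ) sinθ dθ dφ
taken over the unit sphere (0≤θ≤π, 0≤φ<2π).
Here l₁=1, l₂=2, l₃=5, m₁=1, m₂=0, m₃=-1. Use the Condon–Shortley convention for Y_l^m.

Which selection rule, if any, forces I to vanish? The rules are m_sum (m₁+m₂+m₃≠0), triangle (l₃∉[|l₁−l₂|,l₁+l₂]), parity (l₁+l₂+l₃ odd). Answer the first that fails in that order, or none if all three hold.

triangle

Σmᵢ = 0  ✓
l₃∈[|l₁−l₂|,l₁+l₂]=[1,3], have l₃=5  ✗
Σlᵢ = 8 ⇒ even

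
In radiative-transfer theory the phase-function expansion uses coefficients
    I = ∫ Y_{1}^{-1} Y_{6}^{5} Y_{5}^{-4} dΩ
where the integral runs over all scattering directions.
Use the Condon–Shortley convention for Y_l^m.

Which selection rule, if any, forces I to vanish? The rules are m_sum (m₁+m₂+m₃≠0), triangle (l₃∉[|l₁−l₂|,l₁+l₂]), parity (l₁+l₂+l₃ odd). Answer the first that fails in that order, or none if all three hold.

none

Σmᵢ = 0  ✓
l₃∈[|l₁−l₂|,l₁+l₂]=[5,7], have l₃=5  ✓
Σlᵢ = 12 ⇒ even  ✓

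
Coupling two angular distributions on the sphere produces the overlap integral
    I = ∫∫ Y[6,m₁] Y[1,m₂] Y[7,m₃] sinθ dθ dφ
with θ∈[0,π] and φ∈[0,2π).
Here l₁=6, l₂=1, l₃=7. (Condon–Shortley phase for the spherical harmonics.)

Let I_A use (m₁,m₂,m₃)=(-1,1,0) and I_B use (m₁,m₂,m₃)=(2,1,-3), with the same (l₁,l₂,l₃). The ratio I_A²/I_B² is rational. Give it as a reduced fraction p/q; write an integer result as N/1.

Same 6,1,7: normalisation and zero-m 3j drop out of the ratio.
A: Δ: 0! 12! 2! / 15! → 1/1365; sum: t=0:+1/1209600 = 1/1209600; 3j²(6 1 7; -1 1 0) = Δ·Π!·Σ² = 1/65  (sign -1)
B: Δ: 0! 12! 2! / 15! → 1/1365; sum: t=0:+1/1935360 = 1/1935360; 3j²(6 1 7; 2 1 -3) = Δ·Π!·Σ² = 3/91  (sign +1)
I_A²/I_B² = (1/65)/(3/91) = 7/15

7/15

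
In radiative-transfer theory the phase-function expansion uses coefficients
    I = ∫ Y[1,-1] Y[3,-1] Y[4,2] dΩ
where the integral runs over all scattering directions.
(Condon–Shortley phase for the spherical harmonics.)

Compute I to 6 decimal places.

0.238414

Rules hold: Σm=0, L=8 even, 2≤4≤4.
N = 3·7·9 = 189
Δ = 0!·2!·6!/9! = 1/252
Racah Σ t=0..0: t=0:+1/36 = 1/36
⇒ 3j(1 3 4; 0 0 0)² = 4/63, sgn +1
Racah Σ t=0..0: t=0:+1/96 = 1/96
⇒ 3j(1 3 4; -1 -1 2)² = 5/84, sgn +1
4πI² = N·(3j₀)²·(3jₘ)² = 5/7
I = +1·√(0.714286/4π) = 0.23841361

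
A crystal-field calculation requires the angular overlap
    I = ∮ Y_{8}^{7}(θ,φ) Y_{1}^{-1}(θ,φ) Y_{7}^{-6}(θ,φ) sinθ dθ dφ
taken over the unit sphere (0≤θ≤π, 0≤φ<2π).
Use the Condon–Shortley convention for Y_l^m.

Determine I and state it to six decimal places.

-0.313531

Checks pass: Σm=0; 16 even; l₃=7∈[7,9].
(2·8+1)(2·1+1)(2·7+1) = 765
Δ: 2! 14! 0! / 17! → 1/2040
sum: t=1:−1/25401600 = -1/25401600
3j²(8 1 7; 0 0 0) = Δ·Π!·Σ² = 8/255  (sign +1)
sum: t=0:+1/12454041600 = 1/12454041600
3j²(8 1 7; 7 -1 -6) = Δ·Π!·Σ² = 7/136  (sign -1)
combine: 4πI² = 765·8/255·7/136 = 21/17
take √, sign -1: I = -0.31353083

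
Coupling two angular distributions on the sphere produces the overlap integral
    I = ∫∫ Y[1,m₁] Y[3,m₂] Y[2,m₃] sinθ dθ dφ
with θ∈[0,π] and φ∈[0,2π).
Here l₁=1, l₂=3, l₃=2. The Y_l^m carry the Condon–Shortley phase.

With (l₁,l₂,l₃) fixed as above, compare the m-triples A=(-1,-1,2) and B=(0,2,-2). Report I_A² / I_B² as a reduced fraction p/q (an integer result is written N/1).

Shared (l₁,l₂,l₃)=(1,3,2): N and (l;000)² cancel in I_A²/I_B².
A: Δ = 2!·0!·4!/7! = 1/105; Racah Σ t=2..2: t=2:+1/48 = 1/48; ⇒ 3j(1 3 2; -1 -1 2)² = 1/105, sgn +1
B: Δ = 2!·0!·4!/7! = 1/105; Racah Σ t=1..1: t=1:−1/24 = -1/24; ⇒ 3j(1 3 2; 0 2 -2)² = 1/21, sgn -1
I_A²/I_B² = (1/105)/(1/21) = 1/5

1/5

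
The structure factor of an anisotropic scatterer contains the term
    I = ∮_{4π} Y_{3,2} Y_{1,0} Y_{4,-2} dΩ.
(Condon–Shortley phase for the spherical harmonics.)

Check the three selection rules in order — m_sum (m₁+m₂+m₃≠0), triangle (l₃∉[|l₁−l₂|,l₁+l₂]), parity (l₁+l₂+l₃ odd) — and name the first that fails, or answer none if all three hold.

none

m₁+m₂+m₃ = 2 + 0 − 2 = 0  ✓
triangle: |3−1|=2 ≤ l₃=4 ≤ 3+1=4  ✓
parity: l₁+l₂+l₃ = 8 is even  ✓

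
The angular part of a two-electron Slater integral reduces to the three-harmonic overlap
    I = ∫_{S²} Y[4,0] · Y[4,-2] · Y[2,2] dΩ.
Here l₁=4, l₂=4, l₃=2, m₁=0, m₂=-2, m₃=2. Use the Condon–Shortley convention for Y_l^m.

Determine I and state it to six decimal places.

-0.190365

m-sum 0 ✓  L=10 even ✓  0≤2≤8 ✓
Π(2lᵢ+1) = 9×9×5 = 405
triangle coeff Δ(4,4,2) = 1/13860
Σ_t [2,4]: t=2:+1/192 t=3:−1/36 t=4:+1/192 = -5/288
(3j)²=20/693 [(4 4 2; 0 0 0)], sign=-1
Σ_t [2,2]: t=2:+1/192 = 1/192
(3j)²=3/77 [(4 4 2; 0 -2 2)], sign=+1
⇒ 4πI² = 2700/5929
I = (-1)√(2700/5929/(4π)) = -0.19036462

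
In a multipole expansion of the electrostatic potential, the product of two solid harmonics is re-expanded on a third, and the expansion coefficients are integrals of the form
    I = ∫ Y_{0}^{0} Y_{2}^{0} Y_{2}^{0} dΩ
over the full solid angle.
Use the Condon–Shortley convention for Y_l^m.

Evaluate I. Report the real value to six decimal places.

0.282095

Checks pass: Σm=0; 4 even; l₃=2∈[2,2].
(2·0+1)(2·2+1)(2·2+1) = 25
Δ: 0! 0! 4! / 5! → 1/5
sum: t=0:+1/4 = 1/4
3j²(0 2 2; 0 0 0) = Δ·Π!·Σ² = 1/5  (sign +1)
(m-triple is (0,0,0) — same symbol as above.)
combine: 4πI² = 25·1/5·1/5 = 1/1
take √, sign +1: I = 0.28209479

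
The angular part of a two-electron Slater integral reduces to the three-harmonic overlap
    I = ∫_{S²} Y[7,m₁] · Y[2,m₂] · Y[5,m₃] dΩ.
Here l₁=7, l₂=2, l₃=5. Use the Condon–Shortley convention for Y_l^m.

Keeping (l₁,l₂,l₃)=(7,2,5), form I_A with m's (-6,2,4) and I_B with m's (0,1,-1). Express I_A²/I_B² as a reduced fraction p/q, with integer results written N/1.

Same 7,2,5: normalisation and zero-m 3j drop out of the ratio.
A: Δ: 4! 10! 0! / 15! → 1/15015; sum: t=4:+1/8709120 = 1/8709120; 3j²(7 2 5; -6 2 4) = Δ·Π!·Σ² = 1/21  (sign -1)
B: Δ: 4! 10! 0! / 15! → 1/15015; sum: t=3:−1/103680 = -1/103680; 3j²(7 2 5; 0 1 -1) = Δ·Π!·Σ² = 7/429  (sign -1)
I_A²/I_B² = (1/21)/(7/429) = 143/49

143/49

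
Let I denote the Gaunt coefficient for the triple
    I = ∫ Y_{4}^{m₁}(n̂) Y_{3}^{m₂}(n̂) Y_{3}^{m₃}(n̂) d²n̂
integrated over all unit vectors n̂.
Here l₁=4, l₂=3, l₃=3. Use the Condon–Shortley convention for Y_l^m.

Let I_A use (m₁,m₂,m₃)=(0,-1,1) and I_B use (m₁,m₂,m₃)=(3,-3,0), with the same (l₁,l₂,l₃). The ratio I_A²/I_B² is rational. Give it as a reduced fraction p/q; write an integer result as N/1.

1/63

Shared (l₁,l₂,l₃)=(4,3,3): N and (l;000)² cancel in I_A²/I_B².
A: Δ = 4!·4!·2!/11! = 1/34650; Racah Σ t=0..2: t=0:+1/1152 t=1:−1/36 t=2:+1/32 = 5/1152; ⇒ 3j(4 3 3; 0 -1 1)² = 1/1386, sgn +1
B: Δ = 4!·4!·2!/11! = 1/34650; Racah Σ t=0..0: t=0:+1/288 = 1/288; ⇒ 3j(4 3 3; 3 -3 0)² = 1/22, sgn -1
I_A²/I_B² = (1/1386)/(1/22) = 1/63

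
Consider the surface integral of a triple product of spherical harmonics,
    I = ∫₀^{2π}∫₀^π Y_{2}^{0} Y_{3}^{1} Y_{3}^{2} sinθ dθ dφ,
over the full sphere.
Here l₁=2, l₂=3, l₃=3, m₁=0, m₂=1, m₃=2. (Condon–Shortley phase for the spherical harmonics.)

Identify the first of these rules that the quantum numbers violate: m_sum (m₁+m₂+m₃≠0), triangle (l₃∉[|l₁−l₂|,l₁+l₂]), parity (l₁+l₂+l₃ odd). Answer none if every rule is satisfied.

Σmᵢ = 3  ✗
l₃∈[|l₁−l₂|,l₁+l₂]=[1,5], have l₃=3
Σlᵢ = 8 ⇒ even

m_sum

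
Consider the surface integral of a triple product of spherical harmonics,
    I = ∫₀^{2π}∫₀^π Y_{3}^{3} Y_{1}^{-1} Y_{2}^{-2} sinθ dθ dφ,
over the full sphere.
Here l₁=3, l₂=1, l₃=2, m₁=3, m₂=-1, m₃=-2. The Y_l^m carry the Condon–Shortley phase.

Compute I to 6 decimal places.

-0.319865

Rules hold: Σm=0, L=6 even, 2≤2≤4.
N = 7·3·5 = 105
Δ = 2!·4!·0!/7! = 1/105
Racah Σ t=1..1: t=1:−1/4 = -1/4
⇒ 3j(3 1 2; 0 0 0)² = 3/35, sgn -1
Racah Σ t=0..0: t=0:+1/48 = 1/48
⇒ 3j(3 1 2; 3 -1 -2)² = 1/7, sgn +1
4πI² = N·(3j₀)²·(3jₘ)² = 9/7
I = -1·√(1.28571/4π) = -0.31986543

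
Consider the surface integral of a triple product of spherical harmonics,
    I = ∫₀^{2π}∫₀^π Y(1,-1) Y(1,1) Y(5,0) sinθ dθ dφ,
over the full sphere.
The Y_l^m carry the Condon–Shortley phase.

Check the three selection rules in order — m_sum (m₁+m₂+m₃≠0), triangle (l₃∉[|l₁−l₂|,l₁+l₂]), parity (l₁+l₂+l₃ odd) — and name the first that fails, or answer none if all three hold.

triangle

azimuthal sum: -1 + 1 + 0 = 0  ✓
0 ≤ 5 ≤ 2 (triangle on l)  ✗
L = 1 + 1 + 5 = 7 (odd)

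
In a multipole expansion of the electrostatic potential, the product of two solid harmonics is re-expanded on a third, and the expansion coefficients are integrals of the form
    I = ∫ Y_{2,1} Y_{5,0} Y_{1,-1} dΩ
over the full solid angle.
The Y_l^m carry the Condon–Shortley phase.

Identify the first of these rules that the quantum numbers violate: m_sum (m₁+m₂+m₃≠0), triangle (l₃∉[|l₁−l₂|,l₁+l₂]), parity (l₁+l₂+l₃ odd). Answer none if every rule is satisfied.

triangle

m₁+m₂+m₃ = 1 + 0 − 1 = 0  ✓
triangle: |2−5|=3 ≤ l₃=1 ≤ 2+5=7  ✗
parity: l₁+l₂+l₃ = 8 is even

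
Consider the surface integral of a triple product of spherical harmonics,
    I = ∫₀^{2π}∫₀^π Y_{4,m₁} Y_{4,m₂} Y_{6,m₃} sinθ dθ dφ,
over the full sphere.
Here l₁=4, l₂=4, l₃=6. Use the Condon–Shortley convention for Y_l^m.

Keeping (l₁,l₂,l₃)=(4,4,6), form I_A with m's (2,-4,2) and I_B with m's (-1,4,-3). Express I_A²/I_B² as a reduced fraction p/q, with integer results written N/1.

Shared (l₁,l₂,l₃)=(4,4,6): N and (l;000)² cancel in I_A²/I_B².
A: Δ = 2!·6!·6!/15! = 1/1261260; Racah Σ t=0..0: t=0:+1/69120 = 1/69120; ⇒ 3j(4 4 6; 2 -4 2)² = 4/429, sgn +1
B: Δ = 2!·6!·6!/15! = 1/1261260; Racah Σ t=2..2: t=2:+1/51840 = 1/51840; ⇒ 3j(4 4 6; -1 4 -3)² = 8/429, sgn -1
I_A²/I_B² = (4/429)/(8/429) = 1/2

1/2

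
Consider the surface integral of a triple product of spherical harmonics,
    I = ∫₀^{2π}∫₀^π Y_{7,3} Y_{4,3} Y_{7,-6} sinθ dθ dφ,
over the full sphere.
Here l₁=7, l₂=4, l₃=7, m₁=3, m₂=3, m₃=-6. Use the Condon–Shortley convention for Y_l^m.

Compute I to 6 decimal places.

-0.148484

m-sum 0 ✓  L=18 even ✓  3≤7≤11 ✓
Π(2lᵢ+1) = 15×9×15 = 2025
triangle coeff Δ(7,4,7) = 1/58198140
Σ_t [0,4]: t=0:+1/17418240 t=1:−1/622080 t=2:+1/230400 t=3:−1/622080 t=4:+1/17418240 = 1/806400
(3j)²=2268/230945 [(7 4 7; 0 0 0)], sign=-1
Σ_t [3,4]: t=3:−1/52254720 t=4:+1/522547200 = -1/58060800
(3j)²=9/646 [(7 4 7; 3 3 -6)], sign=+1
⇒ 4πI² = 4133430/14919047
I = (-1)√(4133430/14919047/(4π)) = -0.14848406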